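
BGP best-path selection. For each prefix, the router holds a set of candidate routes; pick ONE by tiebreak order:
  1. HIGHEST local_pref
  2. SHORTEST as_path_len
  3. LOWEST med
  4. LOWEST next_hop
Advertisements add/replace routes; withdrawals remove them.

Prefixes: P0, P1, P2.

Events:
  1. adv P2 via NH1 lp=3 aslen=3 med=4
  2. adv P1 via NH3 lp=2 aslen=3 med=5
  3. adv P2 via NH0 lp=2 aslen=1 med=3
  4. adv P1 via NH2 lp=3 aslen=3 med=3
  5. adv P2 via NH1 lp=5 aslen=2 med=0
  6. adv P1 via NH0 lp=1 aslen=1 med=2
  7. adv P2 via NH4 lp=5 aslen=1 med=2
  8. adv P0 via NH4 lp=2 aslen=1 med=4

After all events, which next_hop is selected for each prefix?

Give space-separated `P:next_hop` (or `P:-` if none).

Answer: P0:NH4 P1:NH2 P2:NH4

Derivation:
Op 1: best P0=- P1=- P2=NH1
Op 2: best P0=- P1=NH3 P2=NH1
Op 3: best P0=- P1=NH3 P2=NH1
Op 4: best P0=- P1=NH2 P2=NH1
Op 5: best P0=- P1=NH2 P2=NH1
Op 6: best P0=- P1=NH2 P2=NH1
Op 7: best P0=- P1=NH2 P2=NH4
Op 8: best P0=NH4 P1=NH2 P2=NH4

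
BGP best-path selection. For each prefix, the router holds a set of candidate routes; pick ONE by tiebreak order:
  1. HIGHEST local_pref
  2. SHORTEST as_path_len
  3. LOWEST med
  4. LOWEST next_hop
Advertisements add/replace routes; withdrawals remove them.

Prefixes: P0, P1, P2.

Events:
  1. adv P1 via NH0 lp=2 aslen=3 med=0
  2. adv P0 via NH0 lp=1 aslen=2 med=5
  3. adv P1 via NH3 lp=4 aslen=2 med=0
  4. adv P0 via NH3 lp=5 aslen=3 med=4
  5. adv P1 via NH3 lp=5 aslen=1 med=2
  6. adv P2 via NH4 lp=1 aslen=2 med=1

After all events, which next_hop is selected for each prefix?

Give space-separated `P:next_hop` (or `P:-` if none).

Answer: P0:NH3 P1:NH3 P2:NH4

Derivation:
Op 1: best P0=- P1=NH0 P2=-
Op 2: best P0=NH0 P1=NH0 P2=-
Op 3: best P0=NH0 P1=NH3 P2=-
Op 4: best P0=NH3 P1=NH3 P2=-
Op 5: best P0=NH3 P1=NH3 P2=-
Op 6: best P0=NH3 P1=NH3 P2=NH4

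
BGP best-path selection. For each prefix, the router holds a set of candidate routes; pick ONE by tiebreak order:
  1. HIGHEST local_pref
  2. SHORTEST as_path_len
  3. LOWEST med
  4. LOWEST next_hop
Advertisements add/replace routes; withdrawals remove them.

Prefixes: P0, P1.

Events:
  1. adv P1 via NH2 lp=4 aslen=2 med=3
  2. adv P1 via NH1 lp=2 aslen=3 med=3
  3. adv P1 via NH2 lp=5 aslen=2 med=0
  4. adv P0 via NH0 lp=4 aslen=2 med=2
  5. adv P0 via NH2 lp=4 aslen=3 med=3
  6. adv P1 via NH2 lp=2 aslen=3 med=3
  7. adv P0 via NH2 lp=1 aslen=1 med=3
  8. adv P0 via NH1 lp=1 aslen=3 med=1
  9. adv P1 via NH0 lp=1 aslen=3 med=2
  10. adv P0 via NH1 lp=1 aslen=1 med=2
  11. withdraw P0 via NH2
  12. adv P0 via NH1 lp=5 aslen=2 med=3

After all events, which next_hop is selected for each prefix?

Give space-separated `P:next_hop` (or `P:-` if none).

Op 1: best P0=- P1=NH2
Op 2: best P0=- P1=NH2
Op 3: best P0=- P1=NH2
Op 4: best P0=NH0 P1=NH2
Op 5: best P0=NH0 P1=NH2
Op 6: best P0=NH0 P1=NH1
Op 7: best P0=NH0 P1=NH1
Op 8: best P0=NH0 P1=NH1
Op 9: best P0=NH0 P1=NH1
Op 10: best P0=NH0 P1=NH1
Op 11: best P0=NH0 P1=NH1
Op 12: best P0=NH1 P1=NH1

Answer: P0:NH1 P1:NH1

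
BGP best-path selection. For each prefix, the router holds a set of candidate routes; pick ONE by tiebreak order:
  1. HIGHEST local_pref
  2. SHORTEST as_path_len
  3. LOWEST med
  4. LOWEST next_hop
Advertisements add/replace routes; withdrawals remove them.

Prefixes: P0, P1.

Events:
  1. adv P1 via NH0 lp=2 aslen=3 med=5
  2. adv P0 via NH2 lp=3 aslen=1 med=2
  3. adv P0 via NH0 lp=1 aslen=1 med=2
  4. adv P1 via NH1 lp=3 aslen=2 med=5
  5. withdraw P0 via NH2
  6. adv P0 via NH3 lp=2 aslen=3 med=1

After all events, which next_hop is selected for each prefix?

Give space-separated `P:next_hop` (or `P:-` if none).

Answer: P0:NH3 P1:NH1

Derivation:
Op 1: best P0=- P1=NH0
Op 2: best P0=NH2 P1=NH0
Op 3: best P0=NH2 P1=NH0
Op 4: best P0=NH2 P1=NH1
Op 5: best P0=NH0 P1=NH1
Op 6: best P0=NH3 P1=NH1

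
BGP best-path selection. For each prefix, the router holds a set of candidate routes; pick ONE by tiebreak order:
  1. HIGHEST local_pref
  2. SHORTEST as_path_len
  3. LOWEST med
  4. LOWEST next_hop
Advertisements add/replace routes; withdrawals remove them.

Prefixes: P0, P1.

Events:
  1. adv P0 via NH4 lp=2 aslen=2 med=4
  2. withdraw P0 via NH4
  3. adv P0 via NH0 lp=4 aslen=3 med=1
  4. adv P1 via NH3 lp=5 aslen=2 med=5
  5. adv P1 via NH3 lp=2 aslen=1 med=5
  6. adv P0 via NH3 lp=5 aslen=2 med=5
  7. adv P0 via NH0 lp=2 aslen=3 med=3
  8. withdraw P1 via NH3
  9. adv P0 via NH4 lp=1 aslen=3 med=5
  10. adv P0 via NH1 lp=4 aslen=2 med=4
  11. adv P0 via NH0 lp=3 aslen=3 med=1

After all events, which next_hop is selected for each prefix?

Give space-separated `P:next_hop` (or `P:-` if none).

Op 1: best P0=NH4 P1=-
Op 2: best P0=- P1=-
Op 3: best P0=NH0 P1=-
Op 4: best P0=NH0 P1=NH3
Op 5: best P0=NH0 P1=NH3
Op 6: best P0=NH3 P1=NH3
Op 7: best P0=NH3 P1=NH3
Op 8: best P0=NH3 P1=-
Op 9: best P0=NH3 P1=-
Op 10: best P0=NH3 P1=-
Op 11: best P0=NH3 P1=-

Answer: P0:NH3 P1:-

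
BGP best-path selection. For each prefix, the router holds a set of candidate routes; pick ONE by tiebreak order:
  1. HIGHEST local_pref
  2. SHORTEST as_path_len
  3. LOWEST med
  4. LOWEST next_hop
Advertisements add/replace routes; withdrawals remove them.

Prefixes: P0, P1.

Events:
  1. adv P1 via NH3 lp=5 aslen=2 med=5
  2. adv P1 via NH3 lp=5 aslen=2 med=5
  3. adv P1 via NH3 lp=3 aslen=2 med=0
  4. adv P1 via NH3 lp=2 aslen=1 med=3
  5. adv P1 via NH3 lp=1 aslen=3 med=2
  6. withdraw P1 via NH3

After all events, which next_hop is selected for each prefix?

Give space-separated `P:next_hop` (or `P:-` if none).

Op 1: best P0=- P1=NH3
Op 2: best P0=- P1=NH3
Op 3: best P0=- P1=NH3
Op 4: best P0=- P1=NH3
Op 5: best P0=- P1=NH3
Op 6: best P0=- P1=-

Answer: P0:- P1:-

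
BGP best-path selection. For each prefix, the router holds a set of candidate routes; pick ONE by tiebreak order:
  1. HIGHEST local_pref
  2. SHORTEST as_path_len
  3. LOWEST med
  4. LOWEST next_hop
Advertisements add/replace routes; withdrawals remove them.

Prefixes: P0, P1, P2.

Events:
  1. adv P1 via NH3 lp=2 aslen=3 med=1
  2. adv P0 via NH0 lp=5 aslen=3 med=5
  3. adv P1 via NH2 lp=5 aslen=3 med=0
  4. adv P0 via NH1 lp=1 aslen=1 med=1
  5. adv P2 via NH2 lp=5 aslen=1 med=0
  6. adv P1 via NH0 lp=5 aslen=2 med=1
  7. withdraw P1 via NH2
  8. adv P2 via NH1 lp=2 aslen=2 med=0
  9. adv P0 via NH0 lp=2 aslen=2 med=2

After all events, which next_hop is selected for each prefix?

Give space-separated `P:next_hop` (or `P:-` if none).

Answer: P0:NH0 P1:NH0 P2:NH2

Derivation:
Op 1: best P0=- P1=NH3 P2=-
Op 2: best P0=NH0 P1=NH3 P2=-
Op 3: best P0=NH0 P1=NH2 P2=-
Op 4: best P0=NH0 P1=NH2 P2=-
Op 5: best P0=NH0 P1=NH2 P2=NH2
Op 6: best P0=NH0 P1=NH0 P2=NH2
Op 7: best P0=NH0 P1=NH0 P2=NH2
Op 8: best P0=NH0 P1=NH0 P2=NH2
Op 9: best P0=NH0 P1=NH0 P2=NH2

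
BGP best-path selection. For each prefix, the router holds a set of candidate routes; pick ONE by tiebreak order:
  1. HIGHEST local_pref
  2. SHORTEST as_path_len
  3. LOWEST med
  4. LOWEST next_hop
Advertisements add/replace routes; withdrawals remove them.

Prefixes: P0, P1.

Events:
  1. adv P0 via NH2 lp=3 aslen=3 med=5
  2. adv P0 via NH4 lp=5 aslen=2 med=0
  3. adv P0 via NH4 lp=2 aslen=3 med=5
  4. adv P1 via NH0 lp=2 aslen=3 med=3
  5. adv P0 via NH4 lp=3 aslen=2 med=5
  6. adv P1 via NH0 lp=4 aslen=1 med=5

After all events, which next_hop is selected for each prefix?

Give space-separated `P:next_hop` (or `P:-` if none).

Answer: P0:NH4 P1:NH0

Derivation:
Op 1: best P0=NH2 P1=-
Op 2: best P0=NH4 P1=-
Op 3: best P0=NH2 P1=-
Op 4: best P0=NH2 P1=NH0
Op 5: best P0=NH4 P1=NH0
Op 6: best P0=NH4 P1=NH0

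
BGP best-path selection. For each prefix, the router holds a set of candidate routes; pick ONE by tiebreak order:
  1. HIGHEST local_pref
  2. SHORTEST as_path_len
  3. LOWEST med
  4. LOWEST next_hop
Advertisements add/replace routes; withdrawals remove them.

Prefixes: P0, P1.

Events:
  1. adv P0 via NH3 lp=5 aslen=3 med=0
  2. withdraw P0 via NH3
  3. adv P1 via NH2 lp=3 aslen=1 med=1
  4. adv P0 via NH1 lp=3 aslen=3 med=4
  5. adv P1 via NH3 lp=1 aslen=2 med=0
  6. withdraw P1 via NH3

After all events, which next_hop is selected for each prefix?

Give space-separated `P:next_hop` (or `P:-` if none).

Answer: P0:NH1 P1:NH2

Derivation:
Op 1: best P0=NH3 P1=-
Op 2: best P0=- P1=-
Op 3: best P0=- P1=NH2
Op 4: best P0=NH1 P1=NH2
Op 5: best P0=NH1 P1=NH2
Op 6: best P0=NH1 P1=NH2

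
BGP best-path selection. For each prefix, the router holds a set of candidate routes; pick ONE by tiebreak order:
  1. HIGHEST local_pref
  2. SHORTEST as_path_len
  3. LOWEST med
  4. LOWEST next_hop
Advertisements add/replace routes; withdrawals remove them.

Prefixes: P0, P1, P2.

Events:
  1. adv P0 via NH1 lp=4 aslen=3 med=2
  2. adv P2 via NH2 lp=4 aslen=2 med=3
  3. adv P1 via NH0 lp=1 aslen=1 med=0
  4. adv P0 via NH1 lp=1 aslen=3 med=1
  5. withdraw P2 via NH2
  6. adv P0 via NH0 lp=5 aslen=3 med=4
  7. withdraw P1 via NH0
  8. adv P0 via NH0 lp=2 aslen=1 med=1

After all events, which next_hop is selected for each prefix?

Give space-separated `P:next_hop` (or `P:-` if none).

Answer: P0:NH0 P1:- P2:-

Derivation:
Op 1: best P0=NH1 P1=- P2=-
Op 2: best P0=NH1 P1=- P2=NH2
Op 3: best P0=NH1 P1=NH0 P2=NH2
Op 4: best P0=NH1 P1=NH0 P2=NH2
Op 5: best P0=NH1 P1=NH0 P2=-
Op 6: best P0=NH0 P1=NH0 P2=-
Op 7: best P0=NH0 P1=- P2=-
Op 8: best P0=NH0 P1=- P2=-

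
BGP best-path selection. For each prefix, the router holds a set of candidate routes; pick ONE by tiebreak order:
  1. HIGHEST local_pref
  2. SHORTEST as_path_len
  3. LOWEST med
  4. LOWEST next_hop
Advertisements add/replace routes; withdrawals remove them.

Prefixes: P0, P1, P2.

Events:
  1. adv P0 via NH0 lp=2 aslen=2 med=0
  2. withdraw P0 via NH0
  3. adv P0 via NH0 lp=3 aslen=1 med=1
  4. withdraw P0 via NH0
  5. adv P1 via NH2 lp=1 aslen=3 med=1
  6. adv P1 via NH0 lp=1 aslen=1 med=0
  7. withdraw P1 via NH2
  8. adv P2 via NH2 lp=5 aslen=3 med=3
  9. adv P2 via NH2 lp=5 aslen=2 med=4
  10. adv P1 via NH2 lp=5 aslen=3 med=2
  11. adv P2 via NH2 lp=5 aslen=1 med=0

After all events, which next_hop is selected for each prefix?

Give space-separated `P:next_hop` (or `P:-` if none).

Op 1: best P0=NH0 P1=- P2=-
Op 2: best P0=- P1=- P2=-
Op 3: best P0=NH0 P1=- P2=-
Op 4: best P0=- P1=- P2=-
Op 5: best P0=- P1=NH2 P2=-
Op 6: best P0=- P1=NH0 P2=-
Op 7: best P0=- P1=NH0 P2=-
Op 8: best P0=- P1=NH0 P2=NH2
Op 9: best P0=- P1=NH0 P2=NH2
Op 10: best P0=- P1=NH2 P2=NH2
Op 11: best P0=- P1=NH2 P2=NH2

Answer: P0:- P1:NH2 P2:NH2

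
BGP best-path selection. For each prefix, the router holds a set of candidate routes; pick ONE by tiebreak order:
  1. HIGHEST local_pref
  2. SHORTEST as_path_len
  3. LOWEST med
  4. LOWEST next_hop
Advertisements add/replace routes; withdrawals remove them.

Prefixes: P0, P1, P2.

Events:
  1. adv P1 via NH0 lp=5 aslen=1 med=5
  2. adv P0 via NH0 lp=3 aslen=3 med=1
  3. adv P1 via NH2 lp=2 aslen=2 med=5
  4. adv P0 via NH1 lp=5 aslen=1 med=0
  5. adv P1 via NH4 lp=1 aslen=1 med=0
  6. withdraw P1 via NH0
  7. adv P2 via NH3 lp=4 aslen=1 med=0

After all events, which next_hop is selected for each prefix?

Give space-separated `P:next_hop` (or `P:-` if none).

Answer: P0:NH1 P1:NH2 P2:NH3

Derivation:
Op 1: best P0=- P1=NH0 P2=-
Op 2: best P0=NH0 P1=NH0 P2=-
Op 3: best P0=NH0 P1=NH0 P2=-
Op 4: best P0=NH1 P1=NH0 P2=-
Op 5: best P0=NH1 P1=NH0 P2=-
Op 6: best P0=NH1 P1=NH2 P2=-
Op 7: best P0=NH1 P1=NH2 P2=NH3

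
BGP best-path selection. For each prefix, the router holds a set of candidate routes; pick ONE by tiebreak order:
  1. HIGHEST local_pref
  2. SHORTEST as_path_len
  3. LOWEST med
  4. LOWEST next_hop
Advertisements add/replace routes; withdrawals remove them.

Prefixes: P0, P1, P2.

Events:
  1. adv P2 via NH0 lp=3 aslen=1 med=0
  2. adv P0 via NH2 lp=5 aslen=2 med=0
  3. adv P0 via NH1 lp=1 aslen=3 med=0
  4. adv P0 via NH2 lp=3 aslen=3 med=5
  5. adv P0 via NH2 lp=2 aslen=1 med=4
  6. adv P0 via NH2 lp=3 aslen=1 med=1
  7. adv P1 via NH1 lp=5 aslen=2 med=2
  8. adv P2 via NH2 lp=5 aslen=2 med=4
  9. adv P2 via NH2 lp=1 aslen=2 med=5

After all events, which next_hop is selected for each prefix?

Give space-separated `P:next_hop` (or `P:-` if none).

Answer: P0:NH2 P1:NH1 P2:NH0

Derivation:
Op 1: best P0=- P1=- P2=NH0
Op 2: best P0=NH2 P1=- P2=NH0
Op 3: best P0=NH2 P1=- P2=NH0
Op 4: best P0=NH2 P1=- P2=NH0
Op 5: best P0=NH2 P1=- P2=NH0
Op 6: best P0=NH2 P1=- P2=NH0
Op 7: best P0=NH2 P1=NH1 P2=NH0
Op 8: best P0=NH2 P1=NH1 P2=NH2
Op 9: best P0=NH2 P1=NH1 P2=NH0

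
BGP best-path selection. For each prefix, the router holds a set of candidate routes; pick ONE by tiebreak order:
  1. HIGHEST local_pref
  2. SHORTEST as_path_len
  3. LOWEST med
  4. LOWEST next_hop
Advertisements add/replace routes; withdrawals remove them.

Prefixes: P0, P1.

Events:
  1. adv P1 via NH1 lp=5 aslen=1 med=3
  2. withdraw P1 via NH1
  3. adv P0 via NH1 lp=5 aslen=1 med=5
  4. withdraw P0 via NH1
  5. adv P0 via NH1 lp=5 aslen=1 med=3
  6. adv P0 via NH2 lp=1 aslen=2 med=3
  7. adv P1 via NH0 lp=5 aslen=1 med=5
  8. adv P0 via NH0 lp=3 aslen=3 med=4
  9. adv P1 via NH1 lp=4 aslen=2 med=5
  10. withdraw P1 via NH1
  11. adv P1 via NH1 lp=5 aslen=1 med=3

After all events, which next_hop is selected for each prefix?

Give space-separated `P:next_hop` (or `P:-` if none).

Op 1: best P0=- P1=NH1
Op 2: best P0=- P1=-
Op 3: best P0=NH1 P1=-
Op 4: best P0=- P1=-
Op 5: best P0=NH1 P1=-
Op 6: best P0=NH1 P1=-
Op 7: best P0=NH1 P1=NH0
Op 8: best P0=NH1 P1=NH0
Op 9: best P0=NH1 P1=NH0
Op 10: best P0=NH1 P1=NH0
Op 11: best P0=NH1 P1=NH1

Answer: P0:NH1 P1:NH1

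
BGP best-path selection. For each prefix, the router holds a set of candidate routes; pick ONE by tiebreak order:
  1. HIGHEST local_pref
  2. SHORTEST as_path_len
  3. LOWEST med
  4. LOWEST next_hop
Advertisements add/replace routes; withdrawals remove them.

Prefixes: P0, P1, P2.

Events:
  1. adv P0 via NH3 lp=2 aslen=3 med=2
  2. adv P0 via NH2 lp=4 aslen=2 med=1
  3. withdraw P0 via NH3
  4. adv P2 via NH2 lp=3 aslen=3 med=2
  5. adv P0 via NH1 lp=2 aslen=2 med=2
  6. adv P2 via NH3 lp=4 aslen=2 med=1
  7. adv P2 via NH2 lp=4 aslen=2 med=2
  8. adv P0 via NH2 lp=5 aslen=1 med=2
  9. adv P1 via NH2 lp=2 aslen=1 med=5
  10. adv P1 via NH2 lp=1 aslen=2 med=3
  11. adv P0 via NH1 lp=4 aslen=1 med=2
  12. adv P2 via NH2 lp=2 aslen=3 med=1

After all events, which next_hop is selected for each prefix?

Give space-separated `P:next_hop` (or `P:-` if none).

Op 1: best P0=NH3 P1=- P2=-
Op 2: best P0=NH2 P1=- P2=-
Op 3: best P0=NH2 P1=- P2=-
Op 4: best P0=NH2 P1=- P2=NH2
Op 5: best P0=NH2 P1=- P2=NH2
Op 6: best P0=NH2 P1=- P2=NH3
Op 7: best P0=NH2 P1=- P2=NH3
Op 8: best P0=NH2 P1=- P2=NH3
Op 9: best P0=NH2 P1=NH2 P2=NH3
Op 10: best P0=NH2 P1=NH2 P2=NH3
Op 11: best P0=NH2 P1=NH2 P2=NH3
Op 12: best P0=NH2 P1=NH2 P2=NH3

Answer: P0:NH2 P1:NH2 P2:NH3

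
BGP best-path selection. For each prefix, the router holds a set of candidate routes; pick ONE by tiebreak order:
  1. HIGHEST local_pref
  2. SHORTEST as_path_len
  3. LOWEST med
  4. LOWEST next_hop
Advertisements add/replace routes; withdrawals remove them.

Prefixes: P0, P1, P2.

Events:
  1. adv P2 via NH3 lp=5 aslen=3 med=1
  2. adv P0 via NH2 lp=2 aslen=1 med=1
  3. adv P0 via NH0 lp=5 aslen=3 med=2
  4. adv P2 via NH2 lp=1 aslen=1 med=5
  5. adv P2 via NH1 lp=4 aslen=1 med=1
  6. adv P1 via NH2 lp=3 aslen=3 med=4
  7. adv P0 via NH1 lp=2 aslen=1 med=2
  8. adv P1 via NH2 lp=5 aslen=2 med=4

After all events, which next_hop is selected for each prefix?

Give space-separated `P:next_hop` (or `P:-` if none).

Op 1: best P0=- P1=- P2=NH3
Op 2: best P0=NH2 P1=- P2=NH3
Op 3: best P0=NH0 P1=- P2=NH3
Op 4: best P0=NH0 P1=- P2=NH3
Op 5: best P0=NH0 P1=- P2=NH3
Op 6: best P0=NH0 P1=NH2 P2=NH3
Op 7: best P0=NH0 P1=NH2 P2=NH3
Op 8: best P0=NH0 P1=NH2 P2=NH3

Answer: P0:NH0 P1:NH2 P2:NH3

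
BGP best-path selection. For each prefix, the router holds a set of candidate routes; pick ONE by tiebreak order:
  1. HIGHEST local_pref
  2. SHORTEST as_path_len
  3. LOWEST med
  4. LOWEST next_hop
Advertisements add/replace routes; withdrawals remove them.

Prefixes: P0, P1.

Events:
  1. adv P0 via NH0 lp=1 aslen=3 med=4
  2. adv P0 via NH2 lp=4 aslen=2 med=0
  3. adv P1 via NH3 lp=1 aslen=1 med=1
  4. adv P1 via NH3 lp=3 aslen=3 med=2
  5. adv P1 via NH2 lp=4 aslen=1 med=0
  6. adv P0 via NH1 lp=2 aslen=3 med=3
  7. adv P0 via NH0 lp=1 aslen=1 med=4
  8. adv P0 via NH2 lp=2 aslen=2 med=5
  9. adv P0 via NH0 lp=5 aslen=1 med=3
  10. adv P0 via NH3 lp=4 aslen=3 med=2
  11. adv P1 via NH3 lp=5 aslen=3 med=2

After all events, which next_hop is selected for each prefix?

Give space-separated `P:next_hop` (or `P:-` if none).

Answer: P0:NH0 P1:NH3

Derivation:
Op 1: best P0=NH0 P1=-
Op 2: best P0=NH2 P1=-
Op 3: best P0=NH2 P1=NH3
Op 4: best P0=NH2 P1=NH3
Op 5: best P0=NH2 P1=NH2
Op 6: best P0=NH2 P1=NH2
Op 7: best P0=NH2 P1=NH2
Op 8: best P0=NH2 P1=NH2
Op 9: best P0=NH0 P1=NH2
Op 10: best P0=NH0 P1=NH2
Op 11: best P0=NH0 P1=NH3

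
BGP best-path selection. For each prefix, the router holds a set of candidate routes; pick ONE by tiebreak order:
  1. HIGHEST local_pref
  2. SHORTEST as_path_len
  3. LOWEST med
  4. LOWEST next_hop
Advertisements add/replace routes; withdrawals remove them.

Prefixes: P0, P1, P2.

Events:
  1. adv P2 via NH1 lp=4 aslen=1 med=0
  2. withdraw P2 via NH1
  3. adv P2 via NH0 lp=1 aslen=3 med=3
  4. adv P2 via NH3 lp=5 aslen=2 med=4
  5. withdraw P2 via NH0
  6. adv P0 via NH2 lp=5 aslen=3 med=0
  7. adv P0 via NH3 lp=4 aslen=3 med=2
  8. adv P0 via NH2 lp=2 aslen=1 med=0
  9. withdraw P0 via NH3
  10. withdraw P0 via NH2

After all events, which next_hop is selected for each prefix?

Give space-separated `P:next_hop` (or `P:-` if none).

Answer: P0:- P1:- P2:NH3

Derivation:
Op 1: best P0=- P1=- P2=NH1
Op 2: best P0=- P1=- P2=-
Op 3: best P0=- P1=- P2=NH0
Op 4: best P0=- P1=- P2=NH3
Op 5: best P0=- P1=- P2=NH3
Op 6: best P0=NH2 P1=- P2=NH3
Op 7: best P0=NH2 P1=- P2=NH3
Op 8: best P0=NH3 P1=- P2=NH3
Op 9: best P0=NH2 P1=- P2=NH3
Op 10: best P0=- P1=- P2=NH3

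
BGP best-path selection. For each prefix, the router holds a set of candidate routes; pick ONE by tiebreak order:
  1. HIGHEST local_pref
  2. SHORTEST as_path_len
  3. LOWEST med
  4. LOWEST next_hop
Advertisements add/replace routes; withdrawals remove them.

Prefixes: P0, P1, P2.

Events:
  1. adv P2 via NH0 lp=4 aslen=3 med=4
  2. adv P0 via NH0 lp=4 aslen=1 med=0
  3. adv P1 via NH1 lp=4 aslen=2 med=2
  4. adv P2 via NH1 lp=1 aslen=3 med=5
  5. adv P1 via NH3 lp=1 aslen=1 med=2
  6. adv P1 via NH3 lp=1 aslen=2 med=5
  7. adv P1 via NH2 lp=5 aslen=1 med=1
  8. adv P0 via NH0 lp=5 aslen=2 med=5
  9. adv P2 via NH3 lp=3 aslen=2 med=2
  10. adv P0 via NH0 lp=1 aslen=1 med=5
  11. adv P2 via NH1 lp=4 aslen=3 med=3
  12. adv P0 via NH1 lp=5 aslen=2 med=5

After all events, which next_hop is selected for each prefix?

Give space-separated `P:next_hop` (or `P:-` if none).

Answer: P0:NH1 P1:NH2 P2:NH1

Derivation:
Op 1: best P0=- P1=- P2=NH0
Op 2: best P0=NH0 P1=- P2=NH0
Op 3: best P0=NH0 P1=NH1 P2=NH0
Op 4: best P0=NH0 P1=NH1 P2=NH0
Op 5: best P0=NH0 P1=NH1 P2=NH0
Op 6: best P0=NH0 P1=NH1 P2=NH0
Op 7: best P0=NH0 P1=NH2 P2=NH0
Op 8: best P0=NH0 P1=NH2 P2=NH0
Op 9: best P0=NH0 P1=NH2 P2=NH0
Op 10: best P0=NH0 P1=NH2 P2=NH0
Op 11: best P0=NH0 P1=NH2 P2=NH1
Op 12: best P0=NH1 P1=NH2 P2=NH1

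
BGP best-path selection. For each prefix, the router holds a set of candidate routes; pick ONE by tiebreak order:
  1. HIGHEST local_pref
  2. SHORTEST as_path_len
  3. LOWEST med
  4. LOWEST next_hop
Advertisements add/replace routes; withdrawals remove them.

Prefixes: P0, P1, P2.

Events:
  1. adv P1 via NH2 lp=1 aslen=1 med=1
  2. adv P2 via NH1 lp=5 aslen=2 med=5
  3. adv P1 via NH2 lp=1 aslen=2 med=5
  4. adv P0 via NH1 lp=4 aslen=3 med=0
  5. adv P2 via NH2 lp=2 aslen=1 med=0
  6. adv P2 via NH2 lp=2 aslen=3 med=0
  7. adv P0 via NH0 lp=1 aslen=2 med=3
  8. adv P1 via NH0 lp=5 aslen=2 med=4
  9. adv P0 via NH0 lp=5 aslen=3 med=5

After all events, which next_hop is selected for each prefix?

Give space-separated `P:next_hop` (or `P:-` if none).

Answer: P0:NH0 P1:NH0 P2:NH1

Derivation:
Op 1: best P0=- P1=NH2 P2=-
Op 2: best P0=- P1=NH2 P2=NH1
Op 3: best P0=- P1=NH2 P2=NH1
Op 4: best P0=NH1 P1=NH2 P2=NH1
Op 5: best P0=NH1 P1=NH2 P2=NH1
Op 6: best P0=NH1 P1=NH2 P2=NH1
Op 7: best P0=NH1 P1=NH2 P2=NH1
Op 8: best P0=NH1 P1=NH0 P2=NH1
Op 9: best P0=NH0 P1=NH0 P2=NH1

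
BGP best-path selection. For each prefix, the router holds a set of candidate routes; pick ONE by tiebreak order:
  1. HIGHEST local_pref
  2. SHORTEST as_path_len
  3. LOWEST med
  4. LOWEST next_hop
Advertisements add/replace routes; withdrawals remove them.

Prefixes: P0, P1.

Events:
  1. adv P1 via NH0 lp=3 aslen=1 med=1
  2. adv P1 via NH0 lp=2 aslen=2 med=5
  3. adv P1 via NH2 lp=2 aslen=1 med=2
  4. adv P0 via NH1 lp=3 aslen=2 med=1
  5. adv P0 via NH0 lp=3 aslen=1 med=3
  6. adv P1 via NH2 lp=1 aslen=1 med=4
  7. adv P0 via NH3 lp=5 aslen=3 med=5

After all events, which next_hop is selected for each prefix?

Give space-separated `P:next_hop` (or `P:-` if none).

Op 1: best P0=- P1=NH0
Op 2: best P0=- P1=NH0
Op 3: best P0=- P1=NH2
Op 4: best P0=NH1 P1=NH2
Op 5: best P0=NH0 P1=NH2
Op 6: best P0=NH0 P1=NH0
Op 7: best P0=NH3 P1=NH0

Answer: P0:NH3 P1:NH0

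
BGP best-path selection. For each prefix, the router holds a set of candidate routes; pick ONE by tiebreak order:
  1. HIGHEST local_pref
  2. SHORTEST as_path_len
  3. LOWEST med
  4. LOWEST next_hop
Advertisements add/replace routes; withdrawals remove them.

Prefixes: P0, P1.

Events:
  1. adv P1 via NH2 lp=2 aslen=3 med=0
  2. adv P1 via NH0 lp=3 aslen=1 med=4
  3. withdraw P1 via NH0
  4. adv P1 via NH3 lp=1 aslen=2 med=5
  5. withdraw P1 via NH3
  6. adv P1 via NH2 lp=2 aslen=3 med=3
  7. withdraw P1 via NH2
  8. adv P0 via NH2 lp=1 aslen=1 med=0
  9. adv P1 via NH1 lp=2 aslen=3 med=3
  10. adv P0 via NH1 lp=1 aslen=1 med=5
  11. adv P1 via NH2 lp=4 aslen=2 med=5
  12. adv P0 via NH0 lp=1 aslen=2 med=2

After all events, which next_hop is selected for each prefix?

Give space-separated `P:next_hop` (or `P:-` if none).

Op 1: best P0=- P1=NH2
Op 2: best P0=- P1=NH0
Op 3: best P0=- P1=NH2
Op 4: best P0=- P1=NH2
Op 5: best P0=- P1=NH2
Op 6: best P0=- P1=NH2
Op 7: best P0=- P1=-
Op 8: best P0=NH2 P1=-
Op 9: best P0=NH2 P1=NH1
Op 10: best P0=NH2 P1=NH1
Op 11: best P0=NH2 P1=NH2
Op 12: best P0=NH2 P1=NH2

Answer: P0:NH2 P1:NH2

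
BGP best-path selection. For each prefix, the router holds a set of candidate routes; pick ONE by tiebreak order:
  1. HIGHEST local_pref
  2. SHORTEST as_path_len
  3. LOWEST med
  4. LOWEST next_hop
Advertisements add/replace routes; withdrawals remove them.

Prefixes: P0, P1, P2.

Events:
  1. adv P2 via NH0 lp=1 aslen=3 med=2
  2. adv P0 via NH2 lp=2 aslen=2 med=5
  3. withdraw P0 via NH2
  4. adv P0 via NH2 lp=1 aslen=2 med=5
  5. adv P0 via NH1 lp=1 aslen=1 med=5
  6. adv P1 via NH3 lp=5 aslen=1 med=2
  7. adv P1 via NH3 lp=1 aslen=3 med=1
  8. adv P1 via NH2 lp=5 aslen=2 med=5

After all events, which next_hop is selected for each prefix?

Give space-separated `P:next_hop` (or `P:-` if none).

Op 1: best P0=- P1=- P2=NH0
Op 2: best P0=NH2 P1=- P2=NH0
Op 3: best P0=- P1=- P2=NH0
Op 4: best P0=NH2 P1=- P2=NH0
Op 5: best P0=NH1 P1=- P2=NH0
Op 6: best P0=NH1 P1=NH3 P2=NH0
Op 7: best P0=NH1 P1=NH3 P2=NH0
Op 8: best P0=NH1 P1=NH2 P2=NH0

Answer: P0:NH1 P1:NH2 P2:NH0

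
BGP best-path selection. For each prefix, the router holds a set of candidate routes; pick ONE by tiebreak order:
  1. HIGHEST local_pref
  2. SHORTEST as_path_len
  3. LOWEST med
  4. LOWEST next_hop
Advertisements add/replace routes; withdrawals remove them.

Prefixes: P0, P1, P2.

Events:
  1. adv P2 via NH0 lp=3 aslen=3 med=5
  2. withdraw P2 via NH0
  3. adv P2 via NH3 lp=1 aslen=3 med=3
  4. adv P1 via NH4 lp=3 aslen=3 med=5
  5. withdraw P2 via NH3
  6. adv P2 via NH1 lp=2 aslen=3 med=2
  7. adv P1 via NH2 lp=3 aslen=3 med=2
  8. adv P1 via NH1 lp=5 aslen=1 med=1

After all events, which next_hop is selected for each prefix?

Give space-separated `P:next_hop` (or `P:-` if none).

Answer: P0:- P1:NH1 P2:NH1

Derivation:
Op 1: best P0=- P1=- P2=NH0
Op 2: best P0=- P1=- P2=-
Op 3: best P0=- P1=- P2=NH3
Op 4: best P0=- P1=NH4 P2=NH3
Op 5: best P0=- P1=NH4 P2=-
Op 6: best P0=- P1=NH4 P2=NH1
Op 7: best P0=- P1=NH2 P2=NH1
Op 8: best P0=- P1=NH1 P2=NH1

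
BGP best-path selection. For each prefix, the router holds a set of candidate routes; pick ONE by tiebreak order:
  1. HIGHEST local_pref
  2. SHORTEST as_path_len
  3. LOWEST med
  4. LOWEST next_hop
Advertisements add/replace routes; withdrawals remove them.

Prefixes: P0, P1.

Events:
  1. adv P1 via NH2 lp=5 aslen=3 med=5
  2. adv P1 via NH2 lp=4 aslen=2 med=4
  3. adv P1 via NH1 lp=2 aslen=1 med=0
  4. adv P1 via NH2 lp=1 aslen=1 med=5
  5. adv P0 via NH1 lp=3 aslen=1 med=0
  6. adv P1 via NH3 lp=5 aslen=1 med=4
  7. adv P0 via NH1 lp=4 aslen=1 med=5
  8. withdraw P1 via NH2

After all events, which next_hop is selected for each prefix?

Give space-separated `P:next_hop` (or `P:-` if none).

Op 1: best P0=- P1=NH2
Op 2: best P0=- P1=NH2
Op 3: best P0=- P1=NH2
Op 4: best P0=- P1=NH1
Op 5: best P0=NH1 P1=NH1
Op 6: best P0=NH1 P1=NH3
Op 7: best P0=NH1 P1=NH3
Op 8: best P0=NH1 P1=NH3

Answer: P0:NH1 P1:NH3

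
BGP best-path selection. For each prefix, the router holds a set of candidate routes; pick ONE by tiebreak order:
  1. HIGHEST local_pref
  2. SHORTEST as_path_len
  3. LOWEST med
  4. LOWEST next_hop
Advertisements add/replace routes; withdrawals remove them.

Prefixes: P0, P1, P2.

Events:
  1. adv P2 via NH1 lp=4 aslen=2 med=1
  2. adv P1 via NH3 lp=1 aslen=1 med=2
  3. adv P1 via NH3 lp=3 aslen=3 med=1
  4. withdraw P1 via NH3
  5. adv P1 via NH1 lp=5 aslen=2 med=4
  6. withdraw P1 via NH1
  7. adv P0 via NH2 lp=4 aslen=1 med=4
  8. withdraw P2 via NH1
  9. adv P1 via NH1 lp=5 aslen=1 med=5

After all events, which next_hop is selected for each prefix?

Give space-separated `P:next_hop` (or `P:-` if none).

Answer: P0:NH2 P1:NH1 P2:-

Derivation:
Op 1: best P0=- P1=- P2=NH1
Op 2: best P0=- P1=NH3 P2=NH1
Op 3: best P0=- P1=NH3 P2=NH1
Op 4: best P0=- P1=- P2=NH1
Op 5: best P0=- P1=NH1 P2=NH1
Op 6: best P0=- P1=- P2=NH1
Op 7: best P0=NH2 P1=- P2=NH1
Op 8: best P0=NH2 P1=- P2=-
Op 9: best P0=NH2 P1=NH1 P2=-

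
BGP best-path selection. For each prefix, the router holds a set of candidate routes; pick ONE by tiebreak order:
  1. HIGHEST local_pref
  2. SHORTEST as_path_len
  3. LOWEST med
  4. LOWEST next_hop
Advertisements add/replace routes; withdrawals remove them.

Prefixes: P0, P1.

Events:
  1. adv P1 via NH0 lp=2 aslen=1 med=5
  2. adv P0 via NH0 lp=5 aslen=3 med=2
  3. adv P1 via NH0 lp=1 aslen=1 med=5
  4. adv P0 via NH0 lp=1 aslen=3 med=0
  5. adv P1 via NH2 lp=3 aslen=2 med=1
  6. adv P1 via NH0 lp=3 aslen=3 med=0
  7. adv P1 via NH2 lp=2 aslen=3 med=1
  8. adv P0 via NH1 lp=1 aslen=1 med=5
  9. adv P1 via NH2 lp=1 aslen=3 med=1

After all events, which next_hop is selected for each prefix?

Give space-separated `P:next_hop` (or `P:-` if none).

Answer: P0:NH1 P1:NH0

Derivation:
Op 1: best P0=- P1=NH0
Op 2: best P0=NH0 P1=NH0
Op 3: best P0=NH0 P1=NH0
Op 4: best P0=NH0 P1=NH0
Op 5: best P0=NH0 P1=NH2
Op 6: best P0=NH0 P1=NH2
Op 7: best P0=NH0 P1=NH0
Op 8: best P0=NH1 P1=NH0
Op 9: best P0=NH1 P1=NH0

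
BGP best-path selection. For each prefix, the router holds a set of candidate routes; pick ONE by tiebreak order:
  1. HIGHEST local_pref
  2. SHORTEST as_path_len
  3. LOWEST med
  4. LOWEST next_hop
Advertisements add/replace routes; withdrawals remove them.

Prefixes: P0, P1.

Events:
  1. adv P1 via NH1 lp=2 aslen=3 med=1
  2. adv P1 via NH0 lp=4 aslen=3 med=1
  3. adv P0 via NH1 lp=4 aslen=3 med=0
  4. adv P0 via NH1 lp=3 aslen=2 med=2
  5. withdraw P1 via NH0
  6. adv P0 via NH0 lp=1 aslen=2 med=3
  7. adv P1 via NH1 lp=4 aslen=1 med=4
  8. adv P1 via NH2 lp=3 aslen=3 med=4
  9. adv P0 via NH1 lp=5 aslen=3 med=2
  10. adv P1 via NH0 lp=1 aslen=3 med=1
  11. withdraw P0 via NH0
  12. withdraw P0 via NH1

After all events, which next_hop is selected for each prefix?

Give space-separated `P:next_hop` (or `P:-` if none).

Op 1: best P0=- P1=NH1
Op 2: best P0=- P1=NH0
Op 3: best P0=NH1 P1=NH0
Op 4: best P0=NH1 P1=NH0
Op 5: best P0=NH1 P1=NH1
Op 6: best P0=NH1 P1=NH1
Op 7: best P0=NH1 P1=NH1
Op 8: best P0=NH1 P1=NH1
Op 9: best P0=NH1 P1=NH1
Op 10: best P0=NH1 P1=NH1
Op 11: best P0=NH1 P1=NH1
Op 12: best P0=- P1=NH1

Answer: P0:- P1:NH1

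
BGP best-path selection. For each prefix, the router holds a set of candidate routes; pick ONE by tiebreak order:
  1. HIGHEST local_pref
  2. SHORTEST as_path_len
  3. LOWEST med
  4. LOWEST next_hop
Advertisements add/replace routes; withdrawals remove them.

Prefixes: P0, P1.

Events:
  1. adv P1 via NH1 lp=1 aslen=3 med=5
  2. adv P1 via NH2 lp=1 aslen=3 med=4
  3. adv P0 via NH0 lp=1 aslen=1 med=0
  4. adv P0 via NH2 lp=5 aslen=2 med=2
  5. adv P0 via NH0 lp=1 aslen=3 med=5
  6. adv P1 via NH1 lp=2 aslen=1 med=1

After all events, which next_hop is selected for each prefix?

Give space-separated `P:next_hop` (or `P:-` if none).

Op 1: best P0=- P1=NH1
Op 2: best P0=- P1=NH2
Op 3: best P0=NH0 P1=NH2
Op 4: best P0=NH2 P1=NH2
Op 5: best P0=NH2 P1=NH2
Op 6: best P0=NH2 P1=NH1

Answer: P0:NH2 P1:NH1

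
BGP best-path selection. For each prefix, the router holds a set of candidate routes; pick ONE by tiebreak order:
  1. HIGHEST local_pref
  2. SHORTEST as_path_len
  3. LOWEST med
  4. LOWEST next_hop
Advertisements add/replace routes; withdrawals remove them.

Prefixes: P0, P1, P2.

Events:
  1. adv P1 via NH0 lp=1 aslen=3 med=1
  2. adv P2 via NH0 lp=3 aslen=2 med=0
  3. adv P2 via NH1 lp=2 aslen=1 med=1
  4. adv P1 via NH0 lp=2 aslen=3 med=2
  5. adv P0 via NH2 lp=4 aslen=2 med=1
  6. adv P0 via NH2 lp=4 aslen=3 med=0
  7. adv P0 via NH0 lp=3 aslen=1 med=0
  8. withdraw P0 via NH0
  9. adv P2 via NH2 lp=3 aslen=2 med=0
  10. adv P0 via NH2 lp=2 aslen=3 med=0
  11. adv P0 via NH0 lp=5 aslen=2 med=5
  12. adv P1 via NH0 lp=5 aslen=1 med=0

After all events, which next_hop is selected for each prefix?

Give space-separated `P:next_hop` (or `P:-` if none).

Answer: P0:NH0 P1:NH0 P2:NH0

Derivation:
Op 1: best P0=- P1=NH0 P2=-
Op 2: best P0=- P1=NH0 P2=NH0
Op 3: best P0=- P1=NH0 P2=NH0
Op 4: best P0=- P1=NH0 P2=NH0
Op 5: best P0=NH2 P1=NH0 P2=NH0
Op 6: best P0=NH2 P1=NH0 P2=NH0
Op 7: best P0=NH2 P1=NH0 P2=NH0
Op 8: best P0=NH2 P1=NH0 P2=NH0
Op 9: best P0=NH2 P1=NH0 P2=NH0
Op 10: best P0=NH2 P1=NH0 P2=NH0
Op 11: best P0=NH0 P1=NH0 P2=NH0
Op 12: best P0=NH0 P1=NH0 P2=NH0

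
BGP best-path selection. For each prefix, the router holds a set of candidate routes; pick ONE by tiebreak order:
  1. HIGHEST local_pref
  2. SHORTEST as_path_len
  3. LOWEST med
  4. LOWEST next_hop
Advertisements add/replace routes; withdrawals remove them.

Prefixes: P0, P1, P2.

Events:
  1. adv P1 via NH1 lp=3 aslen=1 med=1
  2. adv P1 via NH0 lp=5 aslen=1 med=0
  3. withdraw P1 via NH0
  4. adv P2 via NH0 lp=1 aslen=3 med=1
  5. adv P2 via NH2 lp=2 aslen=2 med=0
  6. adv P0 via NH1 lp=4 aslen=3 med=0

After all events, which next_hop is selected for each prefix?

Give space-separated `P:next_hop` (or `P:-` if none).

Op 1: best P0=- P1=NH1 P2=-
Op 2: best P0=- P1=NH0 P2=-
Op 3: best P0=- P1=NH1 P2=-
Op 4: best P0=- P1=NH1 P2=NH0
Op 5: best P0=- P1=NH1 P2=NH2
Op 6: best P0=NH1 P1=NH1 P2=NH2

Answer: P0:NH1 P1:NH1 P2:NH2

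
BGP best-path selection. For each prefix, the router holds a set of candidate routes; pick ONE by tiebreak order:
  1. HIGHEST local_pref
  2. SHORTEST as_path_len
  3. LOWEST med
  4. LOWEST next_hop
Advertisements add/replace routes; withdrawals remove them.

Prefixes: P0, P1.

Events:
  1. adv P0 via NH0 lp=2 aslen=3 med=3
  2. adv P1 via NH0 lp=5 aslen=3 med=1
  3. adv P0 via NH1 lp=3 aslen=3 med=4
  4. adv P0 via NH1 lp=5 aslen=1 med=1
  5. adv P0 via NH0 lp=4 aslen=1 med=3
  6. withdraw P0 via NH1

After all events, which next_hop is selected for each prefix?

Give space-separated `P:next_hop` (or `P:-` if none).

Op 1: best P0=NH0 P1=-
Op 2: best P0=NH0 P1=NH0
Op 3: best P0=NH1 P1=NH0
Op 4: best P0=NH1 P1=NH0
Op 5: best P0=NH1 P1=NH0
Op 6: best P0=NH0 P1=NH0

Answer: P0:NH0 P1:NH0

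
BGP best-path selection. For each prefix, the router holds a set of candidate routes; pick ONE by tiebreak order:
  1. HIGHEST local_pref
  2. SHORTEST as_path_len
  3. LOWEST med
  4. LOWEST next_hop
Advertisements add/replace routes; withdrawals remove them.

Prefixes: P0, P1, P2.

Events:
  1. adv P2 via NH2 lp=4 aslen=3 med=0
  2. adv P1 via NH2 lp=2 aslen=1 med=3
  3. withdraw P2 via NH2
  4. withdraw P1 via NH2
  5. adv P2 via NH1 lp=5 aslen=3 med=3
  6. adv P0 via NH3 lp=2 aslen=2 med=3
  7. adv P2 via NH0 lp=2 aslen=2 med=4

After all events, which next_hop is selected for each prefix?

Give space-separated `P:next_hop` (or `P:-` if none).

Answer: P0:NH3 P1:- P2:NH1

Derivation:
Op 1: best P0=- P1=- P2=NH2
Op 2: best P0=- P1=NH2 P2=NH2
Op 3: best P0=- P1=NH2 P2=-
Op 4: best P0=- P1=- P2=-
Op 5: best P0=- P1=- P2=NH1
Op 6: best P0=NH3 P1=- P2=NH1
Op 7: best P0=NH3 P1=- P2=NH1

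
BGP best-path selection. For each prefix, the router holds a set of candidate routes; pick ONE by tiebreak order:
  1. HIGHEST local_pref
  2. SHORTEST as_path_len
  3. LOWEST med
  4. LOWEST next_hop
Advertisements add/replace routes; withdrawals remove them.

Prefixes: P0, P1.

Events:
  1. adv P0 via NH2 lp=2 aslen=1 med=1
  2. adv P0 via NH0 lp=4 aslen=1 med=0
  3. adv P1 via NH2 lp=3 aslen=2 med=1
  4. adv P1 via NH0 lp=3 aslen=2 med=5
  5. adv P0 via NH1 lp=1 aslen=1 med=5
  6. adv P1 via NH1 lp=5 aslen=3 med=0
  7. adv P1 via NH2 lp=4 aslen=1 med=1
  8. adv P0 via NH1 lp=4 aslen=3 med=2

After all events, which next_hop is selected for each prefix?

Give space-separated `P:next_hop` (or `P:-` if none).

Op 1: best P0=NH2 P1=-
Op 2: best P0=NH0 P1=-
Op 3: best P0=NH0 P1=NH2
Op 4: best P0=NH0 P1=NH2
Op 5: best P0=NH0 P1=NH2
Op 6: best P0=NH0 P1=NH1
Op 7: best P0=NH0 P1=NH1
Op 8: best P0=NH0 P1=NH1

Answer: P0:NH0 P1:NH1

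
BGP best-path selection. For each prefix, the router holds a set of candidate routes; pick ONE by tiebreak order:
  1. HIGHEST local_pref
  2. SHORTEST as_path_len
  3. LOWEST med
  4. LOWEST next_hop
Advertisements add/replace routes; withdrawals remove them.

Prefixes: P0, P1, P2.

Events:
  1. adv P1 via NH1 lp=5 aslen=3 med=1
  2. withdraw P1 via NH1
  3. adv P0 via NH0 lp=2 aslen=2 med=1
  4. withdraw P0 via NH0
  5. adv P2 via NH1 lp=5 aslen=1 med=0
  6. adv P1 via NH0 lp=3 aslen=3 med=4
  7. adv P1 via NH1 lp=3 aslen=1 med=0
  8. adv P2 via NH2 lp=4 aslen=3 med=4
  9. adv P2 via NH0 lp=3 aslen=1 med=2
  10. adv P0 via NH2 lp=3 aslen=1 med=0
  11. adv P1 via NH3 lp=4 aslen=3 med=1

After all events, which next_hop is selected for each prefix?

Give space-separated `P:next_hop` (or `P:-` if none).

Answer: P0:NH2 P1:NH3 P2:NH1

Derivation:
Op 1: best P0=- P1=NH1 P2=-
Op 2: best P0=- P1=- P2=-
Op 3: best P0=NH0 P1=- P2=-
Op 4: best P0=- P1=- P2=-
Op 5: best P0=- P1=- P2=NH1
Op 6: best P0=- P1=NH0 P2=NH1
Op 7: best P0=- P1=NH1 P2=NH1
Op 8: best P0=- P1=NH1 P2=NH1
Op 9: best P0=- P1=NH1 P2=NH1
Op 10: best P0=NH2 P1=NH1 P2=NH1
Op 11: best P0=NH2 P1=NH3 P2=NH1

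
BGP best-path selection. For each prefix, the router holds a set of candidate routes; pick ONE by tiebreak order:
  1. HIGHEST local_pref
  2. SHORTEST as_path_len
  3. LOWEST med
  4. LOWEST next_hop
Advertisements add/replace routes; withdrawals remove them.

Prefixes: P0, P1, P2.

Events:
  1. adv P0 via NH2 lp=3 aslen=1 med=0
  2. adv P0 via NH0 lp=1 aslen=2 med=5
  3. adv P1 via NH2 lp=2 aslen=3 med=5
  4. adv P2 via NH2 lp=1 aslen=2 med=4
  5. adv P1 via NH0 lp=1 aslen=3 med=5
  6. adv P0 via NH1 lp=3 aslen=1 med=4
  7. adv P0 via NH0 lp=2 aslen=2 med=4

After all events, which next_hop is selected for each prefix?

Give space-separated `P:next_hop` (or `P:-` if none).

Answer: P0:NH2 P1:NH2 P2:NH2

Derivation:
Op 1: best P0=NH2 P1=- P2=-
Op 2: best P0=NH2 P1=- P2=-
Op 3: best P0=NH2 P1=NH2 P2=-
Op 4: best P0=NH2 P1=NH2 P2=NH2
Op 5: best P0=NH2 P1=NH2 P2=NH2
Op 6: best P0=NH2 P1=NH2 P2=NH2
Op 7: best P0=NH2 P1=NH2 P2=NH2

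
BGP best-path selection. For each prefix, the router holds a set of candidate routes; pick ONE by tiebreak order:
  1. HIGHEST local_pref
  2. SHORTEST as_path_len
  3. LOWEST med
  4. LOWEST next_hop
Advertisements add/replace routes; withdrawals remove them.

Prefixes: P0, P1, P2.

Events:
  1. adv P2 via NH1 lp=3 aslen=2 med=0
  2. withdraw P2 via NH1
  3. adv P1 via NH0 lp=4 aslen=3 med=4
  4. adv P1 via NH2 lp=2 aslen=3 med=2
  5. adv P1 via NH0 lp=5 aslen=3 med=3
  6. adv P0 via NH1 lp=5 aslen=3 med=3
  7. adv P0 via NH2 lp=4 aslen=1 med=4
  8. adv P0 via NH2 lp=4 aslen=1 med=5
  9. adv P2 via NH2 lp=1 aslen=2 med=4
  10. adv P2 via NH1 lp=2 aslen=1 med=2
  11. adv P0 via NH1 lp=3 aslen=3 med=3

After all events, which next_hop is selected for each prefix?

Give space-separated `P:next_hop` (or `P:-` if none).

Answer: P0:NH2 P1:NH0 P2:NH1

Derivation:
Op 1: best P0=- P1=- P2=NH1
Op 2: best P0=- P1=- P2=-
Op 3: best P0=- P1=NH0 P2=-
Op 4: best P0=- P1=NH0 P2=-
Op 5: best P0=- P1=NH0 P2=-
Op 6: best P0=NH1 P1=NH0 P2=-
Op 7: best P0=NH1 P1=NH0 P2=-
Op 8: best P0=NH1 P1=NH0 P2=-
Op 9: best P0=NH1 P1=NH0 P2=NH2
Op 10: best P0=NH1 P1=NH0 P2=NH1
Op 11: best P0=NH2 P1=NH0 P2=NH1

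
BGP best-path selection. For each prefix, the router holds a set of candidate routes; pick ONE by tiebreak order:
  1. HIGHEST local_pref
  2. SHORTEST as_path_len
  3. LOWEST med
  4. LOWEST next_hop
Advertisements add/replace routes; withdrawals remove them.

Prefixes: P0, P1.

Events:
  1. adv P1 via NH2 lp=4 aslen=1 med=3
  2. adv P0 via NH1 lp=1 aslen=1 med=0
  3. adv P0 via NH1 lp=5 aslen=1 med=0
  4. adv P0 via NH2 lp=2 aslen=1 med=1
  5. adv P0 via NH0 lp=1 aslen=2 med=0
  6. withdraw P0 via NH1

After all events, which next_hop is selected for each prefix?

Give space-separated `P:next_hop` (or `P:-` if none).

Answer: P0:NH2 P1:NH2

Derivation:
Op 1: best P0=- P1=NH2
Op 2: best P0=NH1 P1=NH2
Op 3: best P0=NH1 P1=NH2
Op 4: best P0=NH1 P1=NH2
Op 5: best P0=NH1 P1=NH2
Op 6: best P0=NH2 P1=NH2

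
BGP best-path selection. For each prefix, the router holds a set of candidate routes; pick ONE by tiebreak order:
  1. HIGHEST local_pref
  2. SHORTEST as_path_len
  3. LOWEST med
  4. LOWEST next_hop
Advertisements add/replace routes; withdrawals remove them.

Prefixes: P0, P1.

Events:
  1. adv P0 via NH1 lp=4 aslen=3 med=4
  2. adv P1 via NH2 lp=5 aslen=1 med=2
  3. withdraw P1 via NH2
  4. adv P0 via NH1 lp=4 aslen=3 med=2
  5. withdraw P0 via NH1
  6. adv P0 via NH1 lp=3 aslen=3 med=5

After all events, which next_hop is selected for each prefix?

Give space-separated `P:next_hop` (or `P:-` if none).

Answer: P0:NH1 P1:-

Derivation:
Op 1: best P0=NH1 P1=-
Op 2: best P0=NH1 P1=NH2
Op 3: best P0=NH1 P1=-
Op 4: best P0=NH1 P1=-
Op 5: best P0=- P1=-
Op 6: best P0=NH1 P1=-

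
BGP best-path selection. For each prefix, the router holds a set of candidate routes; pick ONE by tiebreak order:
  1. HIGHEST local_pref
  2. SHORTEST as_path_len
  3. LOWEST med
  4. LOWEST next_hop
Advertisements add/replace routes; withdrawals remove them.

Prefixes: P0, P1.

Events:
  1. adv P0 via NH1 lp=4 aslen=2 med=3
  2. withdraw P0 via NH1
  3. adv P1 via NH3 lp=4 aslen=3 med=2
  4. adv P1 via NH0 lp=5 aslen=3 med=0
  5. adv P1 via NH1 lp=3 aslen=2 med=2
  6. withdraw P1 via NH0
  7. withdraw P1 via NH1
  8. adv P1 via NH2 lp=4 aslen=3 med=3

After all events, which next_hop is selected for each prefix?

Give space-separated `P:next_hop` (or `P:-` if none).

Answer: P0:- P1:NH3

Derivation:
Op 1: best P0=NH1 P1=-
Op 2: best P0=- P1=-
Op 3: best P0=- P1=NH3
Op 4: best P0=- P1=NH0
Op 5: best P0=- P1=NH0
Op 6: best P0=- P1=NH3
Op 7: best P0=- P1=NH3
Op 8: best P0=- P1=NH3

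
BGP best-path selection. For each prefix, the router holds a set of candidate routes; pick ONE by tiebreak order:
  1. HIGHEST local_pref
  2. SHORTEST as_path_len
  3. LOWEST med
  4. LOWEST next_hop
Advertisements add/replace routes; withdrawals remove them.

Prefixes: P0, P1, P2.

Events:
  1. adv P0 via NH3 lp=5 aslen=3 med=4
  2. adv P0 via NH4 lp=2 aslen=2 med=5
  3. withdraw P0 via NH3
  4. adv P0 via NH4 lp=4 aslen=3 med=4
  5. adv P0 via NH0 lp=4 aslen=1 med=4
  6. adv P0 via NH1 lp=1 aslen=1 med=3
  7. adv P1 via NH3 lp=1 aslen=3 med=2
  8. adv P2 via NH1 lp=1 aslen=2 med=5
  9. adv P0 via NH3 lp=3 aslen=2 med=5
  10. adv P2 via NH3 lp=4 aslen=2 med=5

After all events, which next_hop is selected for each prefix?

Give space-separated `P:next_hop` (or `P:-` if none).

Op 1: best P0=NH3 P1=- P2=-
Op 2: best P0=NH3 P1=- P2=-
Op 3: best P0=NH4 P1=- P2=-
Op 4: best P0=NH4 P1=- P2=-
Op 5: best P0=NH0 P1=- P2=-
Op 6: best P0=NH0 P1=- P2=-
Op 7: best P0=NH0 P1=NH3 P2=-
Op 8: best P0=NH0 P1=NH3 P2=NH1
Op 9: best P0=NH0 P1=NH3 P2=NH1
Op 10: best P0=NH0 P1=NH3 P2=NH3

Answer: P0:NH0 P1:NH3 P2:NH3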